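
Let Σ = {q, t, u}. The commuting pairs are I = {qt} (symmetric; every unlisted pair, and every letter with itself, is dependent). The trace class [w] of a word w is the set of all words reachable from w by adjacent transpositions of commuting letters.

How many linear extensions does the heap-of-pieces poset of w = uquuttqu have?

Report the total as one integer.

drop 0:u onto floor
drop 1:q onto {0:u}
drop 2:u onto {1:q}
drop 3:u onto {2:u}
drop 4:t onto {3:u}
drop 5:t onto {4:t}
drop 6:q onto {3:u}
drop 7:u onto {5:t, 6:q}
ground layer = {0:u}
drop-orders for the pieces not yet dropped (sum over which currently-grounded one goes next):
  1 to go: {7} 1
  2 to go: {5,7} 1  {6,7} 1
  3 to go: {4,5,7} 1  {5,6,7} 2
  4 to go: {4,5,6,7} 3
  5 to go: {3,4,5,6,7} 3
  6 to go: {2,3,4,5,6,7} 3
  if 0:u drops first: 3 orders

3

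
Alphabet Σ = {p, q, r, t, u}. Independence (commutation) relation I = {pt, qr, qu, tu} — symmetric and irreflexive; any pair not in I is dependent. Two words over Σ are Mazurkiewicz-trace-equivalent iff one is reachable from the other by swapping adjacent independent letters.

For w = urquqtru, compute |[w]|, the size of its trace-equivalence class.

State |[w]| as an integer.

16

drop 0:u onto floor
drop 1:r onto {0:u}
drop 2:q onto floor
drop 3:u onto {1:r}
drop 4:q onto {2:q}
drop 5:t onto {1:r, 4:q}
drop 6:r onto {3:u, 5:t}
drop 7:u onto {6:r}
ground layer = {0:u, 2:q}
drop-orders for the pieces not yet dropped (sum over which currently-grounded one goes next):
  1 to go: {7} 1
  2 to go: {6,7} 1
  3 to go: {3,6,7} 1  {5,6,7} 1
  4 to go: {3,5,6,7} 2  {4,5,6,7} 1
  5 to go: {1,3,5,6,7} 2  {2,4,5,6,7} 1  {3,4,5,6,7} 3
  6 to go: {0,1,3,5,6,7} 2  {1,3,4,5,6,7} 5  {2,3,4,5,6,7} 4
  if 0:u drops first: 9 orders
  if 2:q drops first: 7 orders
heap linearizations: 16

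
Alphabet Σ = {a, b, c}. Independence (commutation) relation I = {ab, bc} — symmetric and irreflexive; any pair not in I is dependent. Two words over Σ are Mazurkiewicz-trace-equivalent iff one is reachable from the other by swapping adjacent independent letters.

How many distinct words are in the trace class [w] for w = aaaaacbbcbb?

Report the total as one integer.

drop 0:a onto floor
drop 1:a onto {0:a}
drop 2:a onto {1:a}
drop 3:a onto {2:a}
drop 4:a onto {3:a}
drop 5:c onto {4:a}
drop 6:b onto floor
drop 7:b onto {6:b}
drop 8:c onto {5:c}
drop 9:b onto {7:b}
drop 10:b onto {9:b}
ground layer = {0:a, 6:b}
drop-orders for the pieces not yet dropped (sum over which currently-grounded one goes next):
  1 to go: {8} 1  {10} 1
  2 to go: {5,8} 1  {8,10} 2  {9,10} 1
  3 to go: {4,5,8} 1  {5,8,10} 3  {7,9,10} 1  {8,9,10} 3
  4 to go: {3,4,5,8} 1  {4,5,8,10} 4  {5,8,9,10} 6  {6,7,9,10} 1  {7,8,9,10} 4
  5 to go: {2,3,4,5,8} 1  {3,4,5,8,10} 5  {4,5,8,9,10} 10  {5,7,8,9,10} 10  {6,7,8,9,10} 5
  6 to go: {1,2,3,4,5,8} 1  {2,3,4,5,8,10} 6  {3,4,5,8,9,10} 15  {4,5,7,8,9,10} 20  {5,6,7,8,9,10} 15
  7 to go: {0,1,2,3,4,5,8} 1  {1,2,3,4,5,8,10} 7  {2,3,4,5,8,9,10} 21  {3,4,5,7,8,9,10} 35  {4,5,6,7,8,9,10} 35
  8 to go: {0,1,2,3,4,5,8,10} 8  {1,2,3,4,5,8,9,10} 28  {2,3,4,5,7,8,9,10} 56  {3,4,5,6,7,8,9,10} 70
  9 to go: {0,1,2,3,4,5,8,9,10} 36  {1,2,3,4,5,7,8,9,10} 84  {2,3,4,5,6,7,8,9,10} 126
  if 0:a drops first: 210 orders
  if 6:b drops first: 120 orders
heap linearizations: 330

330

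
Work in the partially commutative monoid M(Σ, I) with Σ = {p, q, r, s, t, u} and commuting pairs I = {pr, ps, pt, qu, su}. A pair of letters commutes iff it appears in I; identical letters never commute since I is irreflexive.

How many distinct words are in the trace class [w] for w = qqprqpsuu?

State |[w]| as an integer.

drop 0:q onto floor
drop 1:q onto {0:q}
drop 2:p onto {1:q}
drop 3:r onto {1:q}
drop 4:q onto {2:p, 3:r}
drop 5:p onto {4:q}
drop 6:s onto {4:q}
drop 7:u onto {5:p}
drop 8:u onto {7:u}
ground layer = {0:q}
drop-orders for the pieces not yet dropped (sum over which currently-grounded one goes next):
  1 to go: {6} 1  {8} 1
  2 to go: {6,8} 2  {7,8} 1
  3 to go: {5,7,8} 1  {6,7,8} 3
  4 to go: {5,6,7,8} 4
  5 to go: {4,5,6,7,8} 4
  6 to go: {2,4,5,6,7,8} 4  {3,4,5,6,7,8} 4
  7 to go: {2,3,4,5,6,7,8} 8
  if 0:q drops first: 8 orders

8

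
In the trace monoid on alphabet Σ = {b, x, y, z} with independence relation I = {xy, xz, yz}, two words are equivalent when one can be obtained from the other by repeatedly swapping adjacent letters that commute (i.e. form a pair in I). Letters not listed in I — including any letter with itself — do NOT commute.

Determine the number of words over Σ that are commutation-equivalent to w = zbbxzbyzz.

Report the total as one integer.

#0=z has no predecessor
#1=b depends on [0:z]
#2=b depends on [1:b]
#3=x depends on [2:b]
#4=z depends on [2:b]
#5=b depends on [3:x, 4:z]
#6=y depends on [5:b]
#7=z depends on [5:b]
#8=z depends on [7:z]
sources: [0:z]
N(rest) = Σ N(rest − s) over sources s of rest; N(one piece) = 1:
  size 1 → [6]=1  [8]=1
  size 2 → [6,8]=2  [7,8]=1
  size 3 → [6,7,8]=3
  size 4 → [5,6,7,8]=3
  size 5 → [3,5,6,7,8]=3  [4,5,6,7,8]=3
  size 6 → [3,4,5,6,7,8]=6
  size 7 → [2,3,4,5,6,7,8]=6
  first=0(z) contributes 6

6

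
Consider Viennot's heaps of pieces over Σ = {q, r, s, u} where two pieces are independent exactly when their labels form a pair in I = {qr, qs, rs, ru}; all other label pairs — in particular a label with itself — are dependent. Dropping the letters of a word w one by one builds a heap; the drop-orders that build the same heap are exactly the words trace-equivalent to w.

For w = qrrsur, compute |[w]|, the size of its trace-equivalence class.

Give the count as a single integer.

40

#0=q has no predecessor
#1=r has no predecessor
#2=r depends on [1:r]
#3=s has no predecessor
#4=u depends on [0:q, 3:s]
#5=r depends on [2:r]
sources: [0:q, 1:r, 3:s]
N(rest) = Σ N(rest − s) over sources s of rest; N(one piece) = 1:
  size 1 → [4]=1  [5]=1
  size 2 → [0,4]=1  [2,5]=1  [3,4]=1  [4,5]=2
  size 3 → [0,3,4]=2  [0,4,5]=3  [1,2,5]=1  [2,4,5]=3  [3,4,5]=3
  size 4 → [0,2,4,5]=6  [0,3,4,5]=8  [1,2,4,5]=4  [2,3,4,5]=6
  first=0(q) contributes 10
  first=1(r) contributes 20
  first=3(s) contributes 10
|[w]| = 40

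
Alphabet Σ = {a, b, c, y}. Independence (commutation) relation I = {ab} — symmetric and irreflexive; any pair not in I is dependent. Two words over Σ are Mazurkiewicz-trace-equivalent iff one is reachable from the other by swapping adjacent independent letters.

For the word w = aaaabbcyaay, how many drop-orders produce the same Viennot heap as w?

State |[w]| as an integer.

15

piece 0:a — minimal
piece 1:a rests on {0:a}
piece 2:a rests on {1:a}
piece 3:a rests on {2:a}
piece 4:b — minimal
piece 5:b rests on {4:b}
piece 6:c rests on {3:a, 5:b}
piece 7:y rests on {6:c}
piece 8:a rests on {7:y}
piece 9:a rests on {8:a}
piece 10:y rests on {9:a}
minimal pieces: {0:a, 4:b}
ways to finish when only these pieces remain (= sum over removing one remaining piece with nothing left below it):
  1 left: {10}→1
  2 left: {9,10}→1
  3 left: {8,9,10}→1
  4 left: {7,8,9,10}→1
  5 left: {6,7,8,9,10}→1
  6 left: {3,6,7,8,9,10}→1  {5,6,7,8,9,10}→1
  7 left: {2,3,6,7,8,9,10}→1  {3,5,6,7,8,9,10}→2  {4,5,6,7,8,9,10}→1
  8 left: {1,2,3,6,7,8,9,10}→1  {2,3,5,6,7,8,9,10}→3  {3,4,5,6,7,8,9,10}→3
  9 left: {0,1,2,3,6,7,8,9,10}→1  {1,2,3,5,6,7,8,9,10}→4  {2,3,4,5,6,7,8,9,10}→6
  placing 0:a first → 10 extensions
  placing 4:b first → 5 extensions
total linear extensions = 15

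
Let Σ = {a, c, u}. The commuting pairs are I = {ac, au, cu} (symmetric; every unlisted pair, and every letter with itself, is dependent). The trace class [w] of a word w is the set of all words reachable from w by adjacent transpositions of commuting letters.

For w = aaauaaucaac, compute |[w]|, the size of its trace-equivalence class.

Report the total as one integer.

1980

#0=a has no predecessor
#1=a depends on [0:a]
#2=a depends on [1:a]
#3=u has no predecessor
#4=a depends on [2:a]
#5=a depends on [4:a]
#6=u depends on [3:u]
#7=c has no predecessor
#8=a depends on [5:a]
#9=a depends on [8:a]
#10=c depends on [7:c]
sources: [0:a, 3:u, 7:c]
N(rest) = Σ N(rest − s) over sources s of rest; N(one piece) = 1:
  size 1 → [6]=1  [9]=1  [10]=1
  size 2 → [3,6]=1  [6,9]=2  [6,10]=2  [7,10]=1  [8,9]=1  [9,10]=2
  size 3 → [3,6,9]=3  [3,6,10]=3  [5,8,9]=1  [6,7,10]=3  [6,8,9]=3  [6,9,10]=6  [7,9,10]=3  [8,9,10]=3
  size 4 → [3,6,7,10]=6  [3,6,8,9]=6  [3,6,9,10]=12  [4,5,8,9]=1  [5,6,8,9]=4  [5,8,9,10]=4  [6,7,9,10]=12  [6,8,9,10]=12  [7,8,9,10]=6
  size 5 → [2,4,5,8,9]=1  [3,5,6,8,9]=10  [3,6,7,9,10]=30  [3,6,8,9,10]=30  [4,5,6,8,9]=5  [4,5,8,9,10]=5  [5,6,8,9,10]=20  [5,7,8,9,10]=10  [6,7,8,9,10]=30
  size 6 → [1,2,4,5,8,9]=1  [2,4,5,6,8,9]=6  [2,4,5,8,9,10]=6  [3,4,5,6,8,9]=15  [3,5,6,8,9,10]=60  [3,6,7,8,9,10]=90  [4,5,6,8,9,10]=30  [4,5,7,8,9,10]=15  [5,6,7,8,9,10]=60
  size 7 → [0,1,2,4,5,8,9]=1  [1,2,4,5,6,8,9]=7  [1,2,4,5,8,9,10]=7  [2,3,4,5,6,8,9]=21  [2,4,5,6,8,9,10]=42  [2,4,5,7,8,9,10]=21  [3,4,5,6,8,9,10]=105  [3,5,6,7,8,9,10]=210  [4,5,6,7,8,9,10]=105
  size 8 → [0,1,2,4,5,6,8,9]=8  [0,1,2,4,5,8,9,10]=8  [1,2,3,4,5,6,8,9]=28  [1,2,4,5,6,8,9,10]=56  [1,2,4,5,7,8,9,10]=28  [2,3,4,5,6,8,9,10]=168  [2,4,5,6,7,8,9,10]=168  [3,4,5,6,7,8,9,10]=420
  size 9 → [0,1,2,3,4,5,6,8,9]=36  [0,1,2,4,5,6,8,9,10]=72  [0,1,2,4,5,7,8,9,10]=36  [1,2,3,4,5,6,8,9,10]=252  [1,2,4,5,6,7,8,9,10]=252  [2,3,4,5,6,7,8,9,10]=756
  first=0(a) contributes 1260
  first=3(u) contributes 360
  first=7(c) contributes 360
|[w]| = 1980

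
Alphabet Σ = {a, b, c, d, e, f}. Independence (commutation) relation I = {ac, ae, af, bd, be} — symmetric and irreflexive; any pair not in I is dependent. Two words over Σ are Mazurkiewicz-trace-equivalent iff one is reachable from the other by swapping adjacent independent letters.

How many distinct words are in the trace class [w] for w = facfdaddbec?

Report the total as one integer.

16

#0=f has no predecessor
#1=a has no predecessor
#2=c depends on [0:f]
#3=f depends on [2:c]
#4=d depends on [1:a, 3:f]
#5=a depends on [4:d]
#6=d depends on [5:a]
#7=d depends on [6:d]
#8=b depends on [5:a]
#9=e depends on [7:d]
#10=c depends on [8:b, 9:e]
sources: [0:f, 1:a]
N(rest) = Σ N(rest − s) over sources s of rest; N(one piece) = 1:
  size 1 → [10]=1
  size 2 → [8,10]=1  [9,10]=1
  size 3 → [7,9,10]=1  [8,9,10]=2
  size 4 → [6,7,9,10]=1  [7,8,9,10]=3
  size 5 → [6,7,8,9,10]=4
  size 6 → [5,6,7,8,9,10]=4
  size 7 → [4,5,6,7,8,9,10]=4
  size 8 → [1,4,5,6,7,8,9,10]=4  [3,4,5,6,7,8,9,10]=4
  size 9 → [1,3,4,5,6,7,8,9,10]=8  [2,3,4,5,6,7,8,9,10]=4
  first=0(f) contributes 12
  first=1(a) contributes 4
|[w]| = 16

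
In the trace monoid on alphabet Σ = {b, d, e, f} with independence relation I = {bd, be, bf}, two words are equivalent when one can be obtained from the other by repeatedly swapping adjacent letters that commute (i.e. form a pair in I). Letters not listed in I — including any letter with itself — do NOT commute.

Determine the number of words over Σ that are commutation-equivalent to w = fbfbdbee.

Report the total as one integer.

56

drop 0:f onto floor
drop 1:b onto floor
drop 2:f onto {0:f}
drop 3:b onto {1:b}
drop 4:d onto {2:f}
drop 5:b onto {3:b}
drop 6:e onto {4:d}
drop 7:e onto {6:e}
ground layer = {0:f, 1:b}
drop-orders for the pieces not yet dropped (sum over which currently-grounded one goes next):
  1 to go: {5} 1  {7} 1
  2 to go: {3,5} 1  {5,7} 2  {6,7} 1
  3 to go: {1,3,5} 1  {3,5,7} 3  {4,6,7} 1  {5,6,7} 3
  4 to go: {1,3,5,7} 4  {2,4,6,7} 1  {3,5,6,7} 6  {4,5,6,7} 4
  5 to go: {0,2,4,6,7} 1  {1,3,5,6,7} 10  {2,4,5,6,7} 5  {3,4,5,6,7} 10
  6 to go: {0,2,4,5,6,7} 6  {1,3,4,5,6,7} 20  {2,3,4,5,6,7} 15
  if 0:f drops first: 35 orders
  if 1:b drops first: 21 orders
heap linearizations: 56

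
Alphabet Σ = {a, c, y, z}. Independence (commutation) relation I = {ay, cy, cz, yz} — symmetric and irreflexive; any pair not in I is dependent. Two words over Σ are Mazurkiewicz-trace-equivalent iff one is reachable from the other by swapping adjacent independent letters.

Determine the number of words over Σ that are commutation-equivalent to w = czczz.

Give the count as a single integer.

0(c) covers ∅
1(z) covers ∅
2(c) covers 0:c
3(z) covers 1:z
4(z) covers 3:z
floor of heap: 0:c, 1:z
completions by unplaced set U, small U first (add the entries for U minus each lowest piece of U):
  |U|=1: {2}:1  {4}:1
  |U|=2: {0,2}:1  {2,4}:2  {3,4}:1
  |U|=3: {0,2,4}:3  {1,3,4}:1  {2,3,4}:3
  start at 0(c): 4
  start at 1(z): 6
sum over floor = 10

10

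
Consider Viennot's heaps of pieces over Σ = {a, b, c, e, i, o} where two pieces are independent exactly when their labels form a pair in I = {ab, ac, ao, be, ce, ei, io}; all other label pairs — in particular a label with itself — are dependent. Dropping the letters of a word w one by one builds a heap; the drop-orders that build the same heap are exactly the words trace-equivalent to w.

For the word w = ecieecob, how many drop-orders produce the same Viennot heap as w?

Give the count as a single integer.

20

#0=e has no predecessor
#1=c has no predecessor
#2=i depends on [1:c]
#3=e depends on [0:e]
#4=e depends on [3:e]
#5=c depends on [2:i]
#6=o depends on [4:e, 5:c]
#7=b depends on [6:o]
sources: [0:e, 1:c]
N(rest) = Σ N(rest − s) over sources s of rest; N(one piece) = 1:
  size 1 → [7]=1
  size 2 → [6,7]=1
  size 3 → [4,6,7]=1  [5,6,7]=1
  size 4 → [2,5,6,7]=1  [3,4,6,7]=1  [4,5,6,7]=2
  size 5 → [0,3,4,6,7]=1  [1,2,5,6,7]=1  [2,4,5,6,7]=3  [3,4,5,6,7]=3
  size 6 → [0,3,4,5,6,7]=4  [1,2,4,5,6,7]=4  [2,3,4,5,6,7]=6
  first=0(e) contributes 10
  first=1(c) contributes 10
|[w]| = 20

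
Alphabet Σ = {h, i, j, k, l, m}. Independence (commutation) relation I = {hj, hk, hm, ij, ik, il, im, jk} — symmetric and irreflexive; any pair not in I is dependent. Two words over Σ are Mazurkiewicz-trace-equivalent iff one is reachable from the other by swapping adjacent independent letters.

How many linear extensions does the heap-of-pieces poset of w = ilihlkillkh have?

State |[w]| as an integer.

33

piece 0:i — minimal
piece 1:l — minimal
piece 2:i rests on {0:i}
piece 3:h rests on {1:l, 2:i}
piece 4:l rests on {3:h}
piece 5:k rests on {4:l}
piece 6:i rests on {3:h}
piece 7:l rests on {5:k}
piece 8:l rests on {7:l}
piece 9:k rests on {8:l}
piece 10:h rests on {6:i, 8:l}
minimal pieces: {0:i, 1:l}
ways to finish when only these pieces remain (= sum over removing one remaining piece with nothing left below it):
  1 left: {9}→1  {10}→1
  2 left: {6,10}→1  {9,10}→2
  3 left: {6,9,10}→3  {8,9,10}→2
  4 left: {6,8,9,10}→5  {7,8,9,10}→2
  5 left: {5,7,8,9,10}→2  {6,7,8,9,10}→7
  6 left: {4,5,7,8,9,10}→2  {5,6,7,8,9,10}→9
  7 left: {4,5,6,7,8,9,10}→11
  8 left: {3,4,5,6,7,8,9,10}→11
  9 left: {1,3,4,5,6,7,8,9,10}→11  {2,3,4,5,6,7,8,9,10}→11
  placing 0:i first → 22 extensions
  placing 1:l first → 11 extensions
total linear extensions = 33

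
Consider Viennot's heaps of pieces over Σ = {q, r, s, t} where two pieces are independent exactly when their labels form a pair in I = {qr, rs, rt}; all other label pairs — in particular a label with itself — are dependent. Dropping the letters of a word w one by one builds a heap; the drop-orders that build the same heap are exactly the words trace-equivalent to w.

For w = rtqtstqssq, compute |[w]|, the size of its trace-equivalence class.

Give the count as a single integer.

10

piece 0:r — minimal
piece 1:t — minimal
piece 2:q rests on {1:t}
piece 3:t rests on {2:q}
piece 4:s rests on {3:t}
piece 5:t rests on {4:s}
piece 6:q rests on {5:t}
piece 7:s rests on {6:q}
piece 8:s rests on {7:s}
piece 9:q rests on {8:s}
minimal pieces: {0:r, 1:t}
ways to finish when only these pieces remain (= sum over removing one remaining piece with nothing left below it):
  1 left: {0}→1  {9}→1
  2 left: {0,9}→2  {8,9}→1
  3 left: {0,8,9}→3  {7,8,9}→1
  4 left: {0,7,8,9}→4  {6,7,8,9}→1
  5 left: {0,6,7,8,9}→5  {5,6,7,8,9}→1
  6 left: {0,5,6,7,8,9}→6  {4,5,6,7,8,9}→1
  7 left: {0,4,5,6,7,8,9}→7  {3,4,5,6,7,8,9}→1
  8 left: {0,3,4,5,6,7,8,9}→8  {2,3,4,5,6,7,8,9}→1
  placing 0:r first → 1 extensions
  placing 1:t first → 9 extensions
total linear extensions = 10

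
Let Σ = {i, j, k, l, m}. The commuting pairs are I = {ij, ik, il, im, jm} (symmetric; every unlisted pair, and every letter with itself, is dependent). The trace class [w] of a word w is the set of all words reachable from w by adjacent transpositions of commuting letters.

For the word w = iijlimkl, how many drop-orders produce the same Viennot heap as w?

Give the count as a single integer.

56

drop 0:i onto floor
drop 1:i onto {0:i}
drop 2:j onto floor
drop 3:l onto {2:j}
drop 4:i onto {1:i}
drop 5:m onto {3:l}
drop 6:k onto {5:m}
drop 7:l onto {6:k}
ground layer = {0:i, 2:j}
drop-orders for the pieces not yet dropped (sum over which currently-grounded one goes next):
  1 to go: {4} 1  {7} 1
  2 to go: {1,4} 1  {4,7} 2  {6,7} 1
  3 to go: {0,1,4} 1  {1,4,7} 3  {4,6,7} 3  {5,6,7} 1
  4 to go: {0,1,4,7} 4  {1,4,6,7} 6  {3,5,6,7} 1  {4,5,6,7} 4
  5 to go: {0,1,4,6,7} 10  {1,4,5,6,7} 10  {2,3,5,6,7} 1  {3,4,5,6,7} 5
  6 to go: {0,1,4,5,6,7} 20  {1,3,4,5,6,7} 15  {2,3,4,5,6,7} 6
  if 0:i drops first: 21 orders
  if 2:j drops first: 35 orders
heap linearizations: 56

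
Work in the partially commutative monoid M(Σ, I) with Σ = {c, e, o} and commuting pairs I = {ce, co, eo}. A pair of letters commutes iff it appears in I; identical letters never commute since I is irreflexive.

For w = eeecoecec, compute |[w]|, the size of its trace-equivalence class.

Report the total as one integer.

piece 0:e — minimal
piece 1:e rests on {0:e}
piece 2:e rests on {1:e}
piece 3:c — minimal
piece 4:o — minimal
piece 5:e rests on {2:e}
piece 6:c rests on {3:c}
piece 7:e rests on {5:e}
piece 8:c rests on {6:c}
minimal pieces: {0:e, 3:c, 4:o}
ways to finish when only these pieces remain (= sum over removing one remaining piece with nothing left below it):
  1 left: {4}→1  {7}→1  {8}→1
  2 left: {4,7}→2  {4,8}→2  {5,7}→1  {6,8}→1  {7,8}→2
  3 left: {2,5,7}→1  {3,6,8}→1  {4,5,7}→3  {4,6,8}→3  {4,7,8}→6  {5,7,8}→3  {6,7,8}→3
  4 left: {1,2,5,7}→1  {2,4,5,7}→4  {2,5,7,8}→4  {3,4,6,8}→4  {3,6,7,8}→4  {4,5,7,8}→12  {4,6,7,8}→12  {5,6,7,8}→6
  5 left: {0,1,2,5,7}→1  {1,2,4,5,7}→5  {1,2,5,7,8}→5  {2,4,5,7,8}→20  {2,5,6,7,8}→10  {3,4,6,7,8}→20  {3,5,6,7,8}→10  {4,5,6,7,8}→30
  6 left: {0,1,2,4,5,7}→6  {0,1,2,5,7,8}→6  {1,2,4,5,7,8}→30  {1,2,5,6,7,8}→15  {2,3,5,6,7,8}→20  {2,4,5,6,7,8}→60  {3,4,5,6,7,8}→60
  7 left: {0,1,2,4,5,7,8}→42  {0,1,2,5,6,7,8}→21  {1,2,3,5,6,7,8}→35  {1,2,4,5,6,7,8}→105  {2,3,4,5,6,7,8}→140
  placing 0:e first → 280 extensions
  placing 3:c first → 168 extensions
  placing 4:o first → 56 extensions
total linear extensions = 504

504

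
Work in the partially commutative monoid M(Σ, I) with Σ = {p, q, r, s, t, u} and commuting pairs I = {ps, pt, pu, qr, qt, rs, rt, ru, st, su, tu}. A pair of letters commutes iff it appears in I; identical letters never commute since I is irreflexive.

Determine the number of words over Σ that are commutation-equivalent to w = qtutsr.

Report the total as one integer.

120

drop 0:q onto floor
drop 1:t onto floor
drop 2:u onto {0:q}
drop 3:t onto {1:t}
drop 4:s onto {0:q}
drop 5:r onto floor
ground layer = {0:q, 1:t, 5:r}
drop-orders for the pieces not yet dropped (sum over which currently-grounded one goes next):
  1 to go: {2} 1  {3} 1  {4} 1  {5} 1
  2 to go: {1,3} 1  {2,3} 2  {2,4} 2  {2,5} 2  {3,4} 2  {3,5} 2  {4,5} 2
  3 to go: {0,2,4} 2  {1,2,3} 3  {1,3,4} 3  {1,3,5} 3  {2,3,4} 6  {2,3,5} 6  {2,4,5} 6  {3,4,5} 6
  4 to go: {0,2,3,4} 8  {0,2,4,5} 8  {1,2,3,4} 12  {1,2,3,5} 12  {1,3,4,5} 12  {2,3,4,5} 24
  if 0:q drops first: 60 orders
  if 1:t drops first: 40 orders
  if 5:r drops first: 20 orders
heap linearizations: 120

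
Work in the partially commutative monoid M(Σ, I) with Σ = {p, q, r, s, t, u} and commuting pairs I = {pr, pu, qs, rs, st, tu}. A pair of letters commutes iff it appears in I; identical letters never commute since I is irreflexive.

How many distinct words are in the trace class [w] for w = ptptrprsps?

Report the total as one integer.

drop 0:p onto floor
drop 1:t onto {0:p}
drop 2:p onto {1:t}
drop 3:t onto {2:p}
drop 4:r onto {3:t}
drop 5:p onto {3:t}
drop 6:r onto {4:r}
drop 7:s onto {5:p}
drop 8:p onto {7:s}
drop 9:s onto {8:p}
ground layer = {0:p}
drop-orders for the pieces not yet dropped (sum over which currently-grounded one goes next):
  1 to go: {6} 1  {9} 1
  2 to go: {4,6} 1  {6,9} 2  {8,9} 1
  3 to go: {4,6,9} 3  {6,8,9} 3  {7,8,9} 1
  4 to go: {4,6,8,9} 6  {5,7,8,9} 1  {6,7,8,9} 4
  5 to go: {4,6,7,8,9} 10  {5,6,7,8,9} 5
  6 to go: {4,5,6,7,8,9} 15
  7 to go: {3,4,5,6,7,8,9} 15
  8 to go: {2,3,4,5,6,7,8,9} 15
  if 0:p drops first: 15 orders

15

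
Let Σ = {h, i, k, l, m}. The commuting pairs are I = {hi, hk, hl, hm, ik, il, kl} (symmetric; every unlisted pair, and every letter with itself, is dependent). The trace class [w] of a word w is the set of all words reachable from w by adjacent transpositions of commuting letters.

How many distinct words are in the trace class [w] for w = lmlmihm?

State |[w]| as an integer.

drop 0:l onto floor
drop 1:m onto {0:l}
drop 2:l onto {1:m}
drop 3:m onto {2:l}
drop 4:i onto {3:m}
drop 5:h onto floor
drop 6:m onto {4:i}
ground layer = {0:l, 5:h}
drop-orders for the pieces not yet dropped (sum over which currently-grounded one goes next):
  1 to go: {5} 1  {6} 1
  2 to go: {4,6} 1  {5,6} 2
  3 to go: {3,4,6} 1  {4,5,6} 3
  4 to go: {2,3,4,6} 1  {3,4,5,6} 4
  5 to go: {1,2,3,4,6} 1  {2,3,4,5,6} 5
  if 0:l drops first: 6 orders
  if 5:h drops first: 1 orders
heap linearizations: 7

7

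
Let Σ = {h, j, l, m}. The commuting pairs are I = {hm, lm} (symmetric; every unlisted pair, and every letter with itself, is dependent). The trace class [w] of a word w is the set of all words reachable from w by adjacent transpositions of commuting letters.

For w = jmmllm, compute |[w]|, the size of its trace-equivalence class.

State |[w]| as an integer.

drop 0:j onto floor
drop 1:m onto {0:j}
drop 2:m onto {1:m}
drop 3:l onto {0:j}
drop 4:l onto {3:l}
drop 5:m onto {2:m}
ground layer = {0:j}
drop-orders for the pieces not yet dropped (sum over which currently-grounded one goes next):
  1 to go: {4} 1  {5} 1
  2 to go: {2,5} 1  {3,4} 1  {4,5} 2
  3 to go: {1,2,5} 1  {2,4,5} 3  {3,4,5} 3
  4 to go: {1,2,4,5} 4  {2,3,4,5} 6
  if 0:j drops first: 10 orders

10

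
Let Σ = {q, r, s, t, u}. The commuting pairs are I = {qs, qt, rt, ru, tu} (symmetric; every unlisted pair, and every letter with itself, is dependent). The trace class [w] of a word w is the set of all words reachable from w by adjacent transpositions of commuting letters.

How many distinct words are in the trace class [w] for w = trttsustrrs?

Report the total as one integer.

12

drop 0:t onto floor
drop 1:r onto floor
drop 2:t onto {0:t}
drop 3:t onto {2:t}
drop 4:s onto {1:r, 3:t}
drop 5:u onto {4:s}
drop 6:s onto {5:u}
drop 7:t onto {6:s}
drop 8:r onto {6:s}
drop 9:r onto {8:r}
drop 10:s onto {7:t, 9:r}
ground layer = {0:t, 1:r}
drop-orders for the pieces not yet dropped (sum over which currently-grounded one goes next):
  1 to go: {10} 1
  2 to go: {7,10} 1  {9,10} 1
  3 to go: {7,9,10} 2  {8,9,10} 1
  4 to go: {7,8,9,10} 3
  5 to go: {6,7,8,9,10} 3
  6 to go: {5,6,7,8,9,10} 3
  7 to go: {4,5,6,7,8,9,10} 3
  8 to go: {1,4,5,6,7,8,9,10} 3  {3,4,5,6,7,8,9,10} 3
  9 to go: {1,3,4,5,6,7,8,9,10} 6  {2,3,4,5,6,7,8,9,10} 3
  if 0:t drops first: 9 orders
  if 1:r drops first: 3 orders
heap linearizations: 12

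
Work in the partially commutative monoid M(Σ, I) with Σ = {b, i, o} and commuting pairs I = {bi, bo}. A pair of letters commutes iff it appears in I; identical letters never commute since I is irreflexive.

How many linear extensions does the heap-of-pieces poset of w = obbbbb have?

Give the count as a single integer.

drop 0:o onto floor
drop 1:b onto floor
drop 2:b onto {1:b}
drop 3:b onto {2:b}
drop 4:b onto {3:b}
drop 5:b onto {4:b}
ground layer = {0:o, 1:b}
drop-orders for the pieces not yet dropped (sum over which currently-grounded one goes next):
  1 to go: {0} 1  {5} 1
  2 to go: {0,5} 2  {4,5} 1
  3 to go: {0,4,5} 3  {3,4,5} 1
  4 to go: {0,3,4,5} 4  {2,3,4,5} 1
  if 0:o drops first: 1 orders
  if 1:b drops first: 5 orders
heap linearizations: 6

6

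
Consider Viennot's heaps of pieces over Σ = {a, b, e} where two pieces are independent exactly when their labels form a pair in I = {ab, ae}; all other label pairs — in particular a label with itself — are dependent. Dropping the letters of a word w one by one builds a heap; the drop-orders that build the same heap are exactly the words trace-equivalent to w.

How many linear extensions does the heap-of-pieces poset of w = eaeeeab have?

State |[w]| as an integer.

21

#0=e has no predecessor
#1=a has no predecessor
#2=e depends on [0:e]
#3=e depends on [2:e]
#4=e depends on [3:e]
#5=a depends on [1:a]
#6=b depends on [4:e]
sources: [0:e, 1:a]
N(rest) = Σ N(rest − s) over sources s of rest; N(one piece) = 1:
  size 1 → [5]=1  [6]=1
  size 2 → [1,5]=1  [4,6]=1  [5,6]=2
  size 3 → [1,5,6]=3  [3,4,6]=1  [4,5,6]=3
  size 4 → [1,4,5,6]=6  [2,3,4,6]=1  [3,4,5,6]=4
  size 5 → [0,2,3,4,6]=1  [1,3,4,5,6]=10  [2,3,4,5,6]=5
  first=0(e) contributes 15
  first=1(a) contributes 6
|[w]| = 21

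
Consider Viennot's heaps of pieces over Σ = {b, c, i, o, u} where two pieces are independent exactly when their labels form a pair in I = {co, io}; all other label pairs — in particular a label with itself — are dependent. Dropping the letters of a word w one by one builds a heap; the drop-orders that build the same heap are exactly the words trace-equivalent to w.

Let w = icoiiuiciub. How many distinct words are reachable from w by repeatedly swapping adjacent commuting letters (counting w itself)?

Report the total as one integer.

5

drop 0:i onto floor
drop 1:c onto {0:i}
drop 2:o onto floor
drop 3:i onto {1:c}
drop 4:i onto {3:i}
drop 5:u onto {2:o, 4:i}
drop 6:i onto {5:u}
drop 7:c onto {6:i}
drop 8:i onto {7:c}
drop 9:u onto {8:i}
drop 10:b onto {9:u}
ground layer = {0:i, 2:o}
drop-orders for the pieces not yet dropped (sum over which currently-grounded one goes next):
  1 to go: {10} 1
  2 to go: {9,10} 1
  3 to go: {8,9,10} 1
  4 to go: {7,8,9,10} 1
  5 to go: {6,7,8,9,10} 1
  6 to go: {5,6,7,8,9,10} 1
  7 to go: {2,5,6,7,8,9,10} 1  {4,5,6,7,8,9,10} 1
  8 to go: {2,4,5,6,7,8,9,10} 2  {3,4,5,6,7,8,9,10} 1
  9 to go: {1,3,4,5,6,7,8,9,10} 1  {2,3,4,5,6,7,8,9,10} 3
  if 0:i drops first: 4 orders
  if 2:o drops first: 1 orders
heap linearizations: 5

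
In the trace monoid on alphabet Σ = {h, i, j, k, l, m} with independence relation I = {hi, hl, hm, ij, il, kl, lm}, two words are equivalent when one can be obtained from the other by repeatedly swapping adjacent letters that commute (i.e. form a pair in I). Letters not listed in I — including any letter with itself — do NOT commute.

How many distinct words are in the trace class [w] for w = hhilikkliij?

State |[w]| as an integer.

#0=h has no predecessor
#1=h depends on [0:h]
#2=i has no predecessor
#3=l has no predecessor
#4=i depends on [2:i]
#5=k depends on [1:h, 4:i]
#6=k depends on [5:k]
#7=l depends on [3:l]
#8=i depends on [6:k]
#9=i depends on [8:i]
#10=j depends on [6:k, 7:l]
sources: [0:h, 2:i, 3:l]
N(rest) = Σ N(rest − s) over sources s of rest; N(one piece) = 1:
  size 1 → [9]=1  [10]=1
  size 2 → [7,10]=1  [8,9]=1  [9,10]=2
  size 3 → [3,7,10]=1  [7,9,10]=3  [8,9,10]=3
  size 4 → [3,7,9,10]=4  [6,8,9,10]=3  [7,8,9,10]=6
  size 5 → [3,7,8,9,10]=10  [5,6,8,9,10]=3  [6,7,8,9,10]=9
  size 6 → [1,5,6,8,9,10]=3  [3,6,7,8,9,10]=19  [4,5,6,8,9,10]=3  [5,6,7,8,9,10]=12
  size 7 → [0,1,5,6,8,9,10]=3  [1,4,5,6,8,9,10]=6  [1,5,6,7,8,9,10]=15  [2,4,5,6,8,9,10]=3  [3,5,6,7,8,9,10]=31  [4,5,6,7,8,9,10]=15
  size 8 → [0,1,4,5,6,8,9,10]=9  [0,1,5,6,7,8,9,10]=18  [1,2,4,5,6,8,9,10]=9  [1,3,5,6,7,8,9,10]=46  [1,4,5,6,7,8,9,10]=36  [2,4,5,6,7,8,9,10]=18  [3,4,5,6,7,8,9,10]=46
  size 9 → [0,1,2,4,5,6,8,9,10]=18  [0,1,3,5,6,7,8,9,10]=64  [0,1,4,5,6,7,8,9,10]=63  [1,2,4,5,6,7,8,9,10]=63  [1,3,4,5,6,7,8,9,10]=128  [2,3,4,5,6,7,8,9,10]=64
  first=0(h) contributes 255
  first=2(i) contributes 255
  first=3(l) contributes 144
|[w]| = 654

654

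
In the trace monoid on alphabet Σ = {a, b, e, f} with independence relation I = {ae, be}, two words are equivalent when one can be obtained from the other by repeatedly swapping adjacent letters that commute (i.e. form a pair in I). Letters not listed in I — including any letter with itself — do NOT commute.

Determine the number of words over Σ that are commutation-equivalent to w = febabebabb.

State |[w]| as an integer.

#0=f has no predecessor
#1=e depends on [0:f]
#2=b depends on [0:f]
#3=a depends on [2:b]
#4=b depends on [3:a]
#5=e depends on [1:e]
#6=b depends on [4:b]
#7=a depends on [6:b]
#8=b depends on [7:a]
#9=b depends on [8:b]
sources: [0:f]
N(rest) = Σ N(rest − s) over sources s of rest; N(one piece) = 1:
  size 1 → [5]=1  [9]=1
  size 2 → [1,5]=1  [5,9]=2  [8,9]=1
  size 3 → [1,5,9]=3  [5,8,9]=3  [7,8,9]=1
  size 4 → [1,5,8,9]=6  [5,7,8,9]=4  [6,7,8,9]=1
  size 5 → [1,5,7,8,9]=10  [4,6,7,8,9]=1  [5,6,7,8,9]=5
  size 6 → [1,5,6,7,8,9]=15  [3,4,6,7,8,9]=1  [4,5,6,7,8,9]=6
  size 7 → [1,4,5,6,7,8,9]=21  [2,3,4,6,7,8,9]=1  [3,4,5,6,7,8,9]=7
  size 8 → [1,3,4,5,6,7,8,9]=28  [2,3,4,5,6,7,8,9]=8
  first=0(f) contributes 36

36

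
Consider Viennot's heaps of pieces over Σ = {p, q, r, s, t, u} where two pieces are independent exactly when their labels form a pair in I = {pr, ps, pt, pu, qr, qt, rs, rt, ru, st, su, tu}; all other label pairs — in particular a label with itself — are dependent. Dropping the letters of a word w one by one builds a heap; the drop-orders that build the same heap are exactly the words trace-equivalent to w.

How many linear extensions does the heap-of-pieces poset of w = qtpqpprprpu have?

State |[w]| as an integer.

2475

piece 0:q — minimal
piece 1:t — minimal
piece 2:p rests on {0:q}
piece 3:q rests on {2:p}
piece 4:p rests on {3:q}
piece 5:p rests on {4:p}
piece 6:r — minimal
piece 7:p rests on {5:p}
piece 8:r rests on {6:r}
piece 9:p rests on {7:p}
piece 10:u rests on {3:q}
minimal pieces: {0:q, 1:t, 6:r}
ways to finish when only these pieces remain (= sum over removing one remaining piece with nothing left below it):
  1 left: {1}→1  {8}→1  {9}→1  {10}→1
  2 left: {1,8}→2  {1,9}→2  {1,10}→2  {6,8}→1  {7,9}→1  {8,9}→2  {8,10}→2  {9,10}→2
  3 left: {1,6,8}→3  {1,7,9}→3  {1,8,9}→6  {1,8,10}→6  {1,9,10}→6  {5,7,9}→1  {6,8,9}→3  {6,8,10}→3  {7,8,9}→3  {7,9,10}→3  {8,9,10}→6
  4 left: {1,5,7,9}→4  {1,6,8,9}→12  {1,6,8,10}→12  {1,7,8,9}→12  {1,7,9,10}→12  {1,8,9,10}→24  {4,5,7,9}→1  {5,7,8,9}→4  {5,7,9,10}→4  {6,7,8,9}→6  {6,8,9,10}→12  {7,8,9,10}→12
  5 left: {1,4,5,7,9}→5  {1,5,7,8,9}→20  {1,5,7,9,10}→20  {1,6,7,8,9}→30  {1,6,8,9,10}→60  {1,7,8,9,10}→60  {4,5,7,8,9}→5  {4,5,7,9,10}→5  {5,6,7,8,9}→10  {5,7,8,9,10}→20  {6,7,8,9,10}→30
  6 left: {1,4,5,7,8,9}→30  {1,4,5,7,9,10}→30  {1,5,6,7,8,9}→60  {1,5,7,8,9,10}→120  {1,6,7,8,9,10}→180  {3,4,5,7,9,10}→5  {4,5,6,7,8,9}→15  {4,5,7,8,9,10}→30  {5,6,7,8,9,10}→60
  7 left: {1,3,4,5,7,9,10}→35  {1,4,5,6,7,8,9}→105  {1,4,5,7,8,9,10}→210  {1,5,6,7,8,9,10}→420  {2,3,4,5,7,9,10}→5  {3,4,5,7,8,9,10}→35  {4,5,6,7,8,9,10}→105
  8 left: {0,2,3,4,5,7,9,10}→5  {1,2,3,4,5,7,9,10}→40  {1,3,4,5,7,8,9,10}→280  {1,4,5,6,7,8,9,10}→840  {2,3,4,5,7,8,9,10}→40  {3,4,5,6,7,8,9,10}→140
  9 left: {0,1,2,3,4,5,7,9,10}→45  {0,2,3,4,5,7,8,9,10}→45  {1,2,3,4,5,7,8,9,10}→360  {1,3,4,5,6,7,8,9,10}→1260  {2,3,4,5,6,7,8,9,10}→180
  placing 0:q first → 1800 extensions
  placing 1:t first → 225 extensions
  placing 6:r first → 450 extensions
total linear extensions = 2475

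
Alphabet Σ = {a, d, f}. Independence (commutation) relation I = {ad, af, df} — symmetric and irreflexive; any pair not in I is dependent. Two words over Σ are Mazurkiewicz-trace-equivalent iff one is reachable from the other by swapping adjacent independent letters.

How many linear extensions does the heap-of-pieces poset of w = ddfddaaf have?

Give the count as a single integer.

420

#0=d has no predecessor
#1=d depends on [0:d]
#2=f has no predecessor
#3=d depends on [1:d]
#4=d depends on [3:d]
#5=a has no predecessor
#6=a depends on [5:a]
#7=f depends on [2:f]
sources: [0:d, 2:f, 5:a]
N(rest) = Σ N(rest − s) over sources s of rest; N(one piece) = 1:
  size 1 → [4]=1  [6]=1  [7]=1
  size 2 → [2,7]=1  [3,4]=1  [4,6]=2  [4,7]=2  [5,6]=1  [6,7]=2
  size 3 → [1,3,4]=1  [2,4,7]=3  [2,6,7]=3  [3,4,6]=3  [3,4,7]=3  [4,5,6]=3  [4,6,7]=6  [5,6,7]=3
  size 4 → [0,1,3,4]=1  [1,3,4,6]=4  [1,3,4,7]=4  [2,3,4,7]=6  [2,4,6,7]=12  [2,5,6,7]=6  [3,4,5,6]=6  [3,4,6,7]=12  [4,5,6,7]=12
  size 5 → [0,1,3,4,6]=5  [0,1,3,4,7]=5  [1,2,3,4,7]=10  [1,3,4,5,6]=10  [1,3,4,6,7]=20  [2,3,4,6,7]=30  [2,4,5,6,7]=30  [3,4,5,6,7]=30
  size 6 → [0,1,2,3,4,7]=15  [0,1,3,4,5,6]=15  [0,1,3,4,6,7]=30  [1,2,3,4,6,7]=60  [1,3,4,5,6,7]=60  [2,3,4,5,6,7]=90
  first=0(d) contributes 210
  first=2(f) contributes 105
  first=5(a) contributes 105
|[w]| = 420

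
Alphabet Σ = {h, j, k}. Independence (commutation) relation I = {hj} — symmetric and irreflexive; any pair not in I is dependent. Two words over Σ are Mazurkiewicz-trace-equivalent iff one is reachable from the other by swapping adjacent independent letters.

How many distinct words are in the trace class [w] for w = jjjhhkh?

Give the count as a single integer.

drop 0:j onto floor
drop 1:j onto {0:j}
drop 2:j onto {1:j}
drop 3:h onto floor
drop 4:h onto {3:h}
drop 5:k onto {2:j, 4:h}
drop 6:h onto {5:k}
ground layer = {0:j, 3:h}
drop-orders for the pieces not yet dropped (sum over which currently-grounded one goes next):
  1 to go: {6} 1
  2 to go: {5,6} 1
  3 to go: {2,5,6} 1  {4,5,6} 1
  4 to go: {1,2,5,6} 1  {2,4,5,6} 2  {3,4,5,6} 1
  5 to go: {0,1,2,5,6} 1  {1,2,4,5,6} 3  {2,3,4,5,6} 3
  if 0:j drops first: 6 orders
  if 3:h drops first: 4 orders
heap linearizations: 10

10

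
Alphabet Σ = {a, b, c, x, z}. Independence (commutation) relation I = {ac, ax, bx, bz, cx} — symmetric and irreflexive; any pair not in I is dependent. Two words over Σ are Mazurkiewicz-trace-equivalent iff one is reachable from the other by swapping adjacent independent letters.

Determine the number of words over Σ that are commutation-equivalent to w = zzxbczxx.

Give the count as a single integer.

7

0(z) covers ∅
1(z) covers 0:z
2(x) covers 1:z
3(b) covers ∅
4(c) covers 1:z, 3:b
5(z) covers 2:x, 4:c
6(x) covers 5:z
7(x) covers 6:x
floor of heap: 0:z, 3:b
completions by unplaced set U, small U first (add the entries for U minus each lowest piece of U):
  |U|=1: {7}:1
  |U|=2: {6,7}:1
  |U|=3: {5,6,7}:1
  |U|=4: {2,5,6,7}:1  {4,5,6,7}:1
  |U|=5: {2,4,5,6,7}:2  {3,4,5,6,7}:1
  |U|=6: {1,2,4,5,6,7}:2  {2,3,4,5,6,7}:3
  start at 0(z): 5
  start at 3(b): 2
sum over floor = 7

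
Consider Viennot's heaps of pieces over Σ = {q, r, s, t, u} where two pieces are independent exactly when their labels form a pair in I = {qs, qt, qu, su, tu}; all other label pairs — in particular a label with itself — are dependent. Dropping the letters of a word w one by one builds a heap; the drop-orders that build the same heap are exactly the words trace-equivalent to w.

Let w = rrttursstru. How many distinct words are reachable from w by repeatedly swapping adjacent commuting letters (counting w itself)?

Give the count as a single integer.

3

piece 0:r — minimal
piece 1:r rests on {0:r}
piece 2:t rests on {1:r}
piece 3:t rests on {2:t}
piece 4:u rests on {1:r}
piece 5:r rests on {3:t, 4:u}
piece 6:s rests on {5:r}
piece 7:s rests on {6:s}
piece 8:t rests on {7:s}
piece 9:r rests on {8:t}
piece 10:u rests on {9:r}
minimal pieces: {0:r}
ways to finish when only these pieces remain (= sum over removing one remaining piece with nothing left below it):
  1 left: {10}→1
  2 left: {9,10}→1
  3 left: {8,9,10}→1
  4 left: {7,8,9,10}→1
  5 left: {6,7,8,9,10}→1
  6 left: {5,6,7,8,9,10}→1
  7 left: {3,5,6,7,8,9,10}→1  {4,5,6,7,8,9,10}→1
  8 left: {2,3,5,6,7,8,9,10}→1  {3,4,5,6,7,8,9,10}→2
  9 left: {2,3,4,5,6,7,8,9,10}→3
  placing 0:r first → 3 extensions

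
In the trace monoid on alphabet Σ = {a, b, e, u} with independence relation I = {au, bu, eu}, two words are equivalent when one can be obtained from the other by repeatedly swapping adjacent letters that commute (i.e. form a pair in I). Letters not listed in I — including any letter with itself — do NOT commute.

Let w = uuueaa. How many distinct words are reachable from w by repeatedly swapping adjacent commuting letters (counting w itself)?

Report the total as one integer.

20

0(u) covers ∅
1(u) covers 0:u
2(u) covers 1:u
3(e) covers ∅
4(a) covers 3:e
5(a) covers 4:a
floor of heap: 0:u, 3:e
completions by unplaced set U, small U first (add the entries for U minus each lowest piece of U):
  |U|=1: {2}:1  {5}:1
  |U|=2: {1,2}:1  {2,5}:2  {4,5}:1
  |U|=3: {0,1,2}:1  {1,2,5}:3  {2,4,5}:3  {3,4,5}:1
  |U|=4: {0,1,2,5}:4  {1,2,4,5}:6  {2,3,4,5}:4
  start at 0(u): 10
  start at 3(e): 10
sum over floor = 20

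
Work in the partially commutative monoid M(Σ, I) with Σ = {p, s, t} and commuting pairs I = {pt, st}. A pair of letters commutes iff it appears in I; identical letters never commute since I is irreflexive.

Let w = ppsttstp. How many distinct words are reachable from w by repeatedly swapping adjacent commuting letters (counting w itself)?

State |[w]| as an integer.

0(p) covers ∅
1(p) covers 0:p
2(s) covers 1:p
3(t) covers ∅
4(t) covers 3:t
5(s) covers 2:s
6(t) covers 4:t
7(p) covers 5:s
floor of heap: 0:p, 3:t
completions by unplaced set U, small U first (add the entries for U minus each lowest piece of U):
  |U|=1: {6}:1  {7}:1
  |U|=2: {4,6}:1  {5,7}:1  {6,7}:2
  |U|=3: {2,5,7}:1  {3,4,6}:1  {4,6,7}:3  {5,6,7}:3
  |U|=4: {1,2,5,7}:1  {2,5,6,7}:4  {3,4,6,7}:4  {4,5,6,7}:6
  |U|=5: {0,1,2,5,7}:1  {1,2,5,6,7}:5  {2,4,5,6,7}:10  {3,4,5,6,7}:10
  |U|=6: {0,1,2,5,6,7}:6  {1,2,4,5,6,7}:15  {2,3,4,5,6,7}:20
  start at 0(p): 35
  start at 3(t): 21
sum over floor = 56

56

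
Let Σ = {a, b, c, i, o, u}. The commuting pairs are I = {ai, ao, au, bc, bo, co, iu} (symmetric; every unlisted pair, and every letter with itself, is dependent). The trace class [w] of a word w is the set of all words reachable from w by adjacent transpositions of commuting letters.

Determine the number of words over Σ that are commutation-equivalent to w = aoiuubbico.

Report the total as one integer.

drop 0:a onto floor
drop 1:o onto floor
drop 2:i onto {1:o}
drop 3:u onto {1:o}
drop 4:u onto {3:u}
drop 5:b onto {0:a, 2:i, 4:u}
drop 6:b onto {5:b}
drop 7:i onto {6:b}
drop 8:c onto {7:i}
drop 9:o onto {7:i}
ground layer = {0:a, 1:o}
drop-orders for the pieces not yet dropped (sum over which currently-grounded one goes next):
  1 to go: {8} 1  {9} 1
  2 to go: {8,9} 2
  3 to go: {7,8,9} 2
  4 to go: {6,7,8,9} 2
  5 to go: {5,6,7,8,9} 2
  6 to go: {0,5,6,7,8,9} 2  {2,5,6,7,8,9} 2  {4,5,6,7,8,9} 2
  7 to go: {0,2,5,6,7,8,9} 4  {0,4,5,6,7,8,9} 4  {2,4,5,6,7,8,9} 4  {3,4,5,6,7,8,9} 2
  8 to go: {0,2,4,5,6,7,8,9} 12  {0,3,4,5,6,7,8,9} 6  {2,3,4,5,6,7,8,9} 6
  if 0:a drops first: 6 orders
  if 1:o drops first: 24 orders
heap linearizations: 30

30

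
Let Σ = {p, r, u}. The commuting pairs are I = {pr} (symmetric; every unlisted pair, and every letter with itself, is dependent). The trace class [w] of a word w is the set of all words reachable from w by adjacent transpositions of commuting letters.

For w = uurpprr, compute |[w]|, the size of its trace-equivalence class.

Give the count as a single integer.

drop 0:u onto floor
drop 1:u onto {0:u}
drop 2:r onto {1:u}
drop 3:p onto {1:u}
drop 4:p onto {3:p}
drop 5:r onto {2:r}
drop 6:r onto {5:r}
ground layer = {0:u}
drop-orders for the pieces not yet dropped (sum over which currently-grounded one goes next):
  1 to go: {4} 1  {6} 1
  2 to go: {3,4} 1  {4,6} 2  {5,6} 1
  3 to go: {2,5,6} 1  {3,4,6} 3  {4,5,6} 3
  4 to go: {2,4,5,6} 4  {3,4,5,6} 6
  5 to go: {2,3,4,5,6} 10
  if 0:u drops first: 10 orders

10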